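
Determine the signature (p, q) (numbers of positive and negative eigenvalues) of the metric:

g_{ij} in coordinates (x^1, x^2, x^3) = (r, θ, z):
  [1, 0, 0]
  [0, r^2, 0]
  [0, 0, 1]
The metric is diagonal, so its eigenvalues are the diagonal entries: 1, r^2, 1 (at a generic point, where coordinate-dependent entries are positive).
3 positive, 0 negative.
(3, 0) - Riemannian (positive definite)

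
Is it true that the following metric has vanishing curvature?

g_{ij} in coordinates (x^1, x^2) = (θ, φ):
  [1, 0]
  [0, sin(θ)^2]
Non-zero Christoffel symbols:
Γ^θ_{φ φ} = -sin(2*θ)/2
Γ^φ_{θ φ} = 1/tan(θ)
Ricci tensor: R_{θθ} = 1, R_{θφ} = 0, R_{φφ} = sin(θ)^2
The Ricci tensor is non-zero, so the Riemann tensor is non-zero: not flat.
No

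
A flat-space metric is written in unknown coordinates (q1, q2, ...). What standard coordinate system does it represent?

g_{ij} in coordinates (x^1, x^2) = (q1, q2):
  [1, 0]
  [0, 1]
All components are constant and the metric is the identity, i.e. orthonormal rectilinear coordinates.
Cartesian (2D) coordinates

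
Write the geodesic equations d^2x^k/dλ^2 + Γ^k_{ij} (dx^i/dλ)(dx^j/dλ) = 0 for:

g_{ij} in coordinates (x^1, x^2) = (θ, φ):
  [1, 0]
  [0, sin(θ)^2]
Geodesic equation: d^2x^k/dλ^2 + Γ^k_{ij} (dx^i/dλ)(dx^j/dλ) = 0.
Non-zero Christoffel symbols:
Γ^θ_{φ φ} = -sin(2*θ)/2
Γ^φ_{θ φ} = 1/tan(θ)
Substituting (the symmetric pair Γ^k_{ij}, Γ^k_{ji} combines into a factor 2):
d^2θ/dλ^2 - (sin(2*θ)/2) (dφ/dλ)^2 = 0
d^2φ/dλ^2 + (2/tan(θ)) (dθ/dλ)(dφ/dλ) = 0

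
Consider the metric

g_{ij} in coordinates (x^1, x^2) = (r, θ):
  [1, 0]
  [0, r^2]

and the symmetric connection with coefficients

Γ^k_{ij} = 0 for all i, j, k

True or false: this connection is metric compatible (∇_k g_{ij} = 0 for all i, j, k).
Using ∇_k g_{ij} = ∂_k g_{ij} - Γ^m_{ki} g_{mj} - Γ^m_{kj} g_{im}:
∇_r g_{θθ} = (2*r) - (0) - (0) = 2*r ≠ 0
So the connection is not metric compatible (it is not the Levi-Civita connection).
False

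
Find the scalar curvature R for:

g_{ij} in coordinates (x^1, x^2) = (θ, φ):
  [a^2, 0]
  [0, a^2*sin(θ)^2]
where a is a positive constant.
Non-zero Christoffel symbols (Γ^k_{ij} = Γ^k_{ji}):
Γ^θ_{φ φ} = -sin(2*θ)/2
Γ^φ_{θ φ} = 1/tan(θ)
Ricci tensor (R_{ij} = R^k_{ikj}): R_{θθ} = 1, R_{θφ} = 0, R_{φφ} = sin(θ)^2
Inverse metric: g^{θθ} = 1/a^2, g^{φφ} = 1/(a^2*sin(θ)^2)
R = g^{ij} R_{ij} = (1/a^2)(1) + (1/(a^2*sin(θ)^2))(sin(θ)^2) = 2/a^2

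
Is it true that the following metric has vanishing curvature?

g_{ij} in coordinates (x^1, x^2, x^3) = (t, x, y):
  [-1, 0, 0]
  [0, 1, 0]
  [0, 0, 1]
All metric components are constant, so every Christoffel symbol vanishes and R^i_{jkl} = 0.
Yes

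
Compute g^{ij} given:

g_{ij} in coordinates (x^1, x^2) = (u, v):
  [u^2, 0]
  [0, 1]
The metric is diagonal, so g^{ij} is diagonal with entries 1/g_{ii}: diag(1/(u^2), 1).
g^{ij}:
  [1/u^2, 0]
  [0, 1]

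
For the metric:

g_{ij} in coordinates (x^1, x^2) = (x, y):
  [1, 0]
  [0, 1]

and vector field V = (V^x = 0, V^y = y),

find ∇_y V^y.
All Christoffel symbols are zero.
∇_y V^y = ∂_y V^y + Γ^y_{y j} V^j
  = (1) + (0)(0) + (0)(y)
  = 1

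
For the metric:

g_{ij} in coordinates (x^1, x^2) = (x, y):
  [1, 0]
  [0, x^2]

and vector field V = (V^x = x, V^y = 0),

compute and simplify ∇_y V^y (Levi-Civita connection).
Non-zero Christoffel symbols:
Γ^x_{y y} = -x
Γ^y_{x y} = 1/x
∇_y V^y = ∂_y V^y + Γ^y_{y j} V^j
  = (0) + (1/x)(x) + (0)(0)
  = 1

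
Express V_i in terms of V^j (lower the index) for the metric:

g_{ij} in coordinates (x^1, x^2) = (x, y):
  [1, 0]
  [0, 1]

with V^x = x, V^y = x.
V_i = g_{ij} V^j:
V_x = (1)(x) + (0)(x) = x
V_y = (0)(x) + (1)(x) = x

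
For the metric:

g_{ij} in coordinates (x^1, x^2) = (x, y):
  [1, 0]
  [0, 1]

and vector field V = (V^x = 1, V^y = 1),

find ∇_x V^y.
All Christoffel symbols are zero.
∇_x V^y = ∂_x V^y + Γ^y_{x j} V^j
  = (0) + (0)(1) + (0)(1)
  = 0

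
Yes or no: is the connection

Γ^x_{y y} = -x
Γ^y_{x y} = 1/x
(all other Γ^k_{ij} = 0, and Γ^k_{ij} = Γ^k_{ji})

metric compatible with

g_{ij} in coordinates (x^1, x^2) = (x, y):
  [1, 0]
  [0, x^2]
Using ∇_k g_{ij} = ∂_k g_{ij} - Γ^m_{ki} g_{mj} - Γ^m_{kj} g_{im}:
e.g. ∇_x g_{yy} = (2*x) - (x) - (x) = 0
Every component ∇_k g_{ij} vanishes: the connection is metric compatible.
Yes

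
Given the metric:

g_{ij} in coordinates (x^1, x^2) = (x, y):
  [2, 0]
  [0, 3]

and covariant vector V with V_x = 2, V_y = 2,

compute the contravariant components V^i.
Inverse metric (diagonal): g^{xx} = 1/2, g^{yy} = 1/3
V^i = g^{ij} V_j:
V^x = (1/2)(2) + (0)(2) = 1
V^y = (0)(2) + (1/3)(2) = 2/3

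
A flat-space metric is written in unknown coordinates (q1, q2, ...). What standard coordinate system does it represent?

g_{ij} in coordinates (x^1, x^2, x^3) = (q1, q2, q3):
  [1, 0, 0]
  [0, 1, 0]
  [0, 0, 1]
All components are constant and the metric is the identity, i.e. orthonormal rectilinear coordinates.
Cartesian (3D) coordinates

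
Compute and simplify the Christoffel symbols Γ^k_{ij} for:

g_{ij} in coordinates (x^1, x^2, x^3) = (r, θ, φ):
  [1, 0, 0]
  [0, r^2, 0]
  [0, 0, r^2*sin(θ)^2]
Using Γ^k_{ij} = (1/2) g^{km} (∂_i g_{mj} + ∂_j g_{mi} - ∂_m g_{ij}); the metric is diagonal, so only the m = k term contributes.
Non-zero symbols (using the symmetry Γ^k_{ij} = Γ^k_{ji}):
Γ^r_{θ θ} = (1/2) g^{rr} (∂_θ g_{rθ} + ∂_θ g_{rθ} - ∂_r g_{θθ}) = (1/2)(1)((0) + (0) - (2*r)) = -r
Γ^r_{φ φ} = (1/2) g^{rr} (∂_φ g_{rφ} + ∂_φ g_{rφ} - ∂_r g_{φφ}) = (1/2)(1)((0) + (0) - (2*r*sin(θ)^2)) = -r*sin(θ)^2
Γ^θ_{r θ} = (1/2) g^{θθ} (∂_r g_{θθ} + ∂_θ g_{θr} - ∂_θ g_{rθ}) = (1/2)(1/r^2)((2*r) + (0) - (0)) = 1/r
Γ^θ_{φ φ} = (1/2) g^{θθ} (∂_φ g_{θφ} + ∂_φ g_{θφ} - ∂_θ g_{φφ}) = (1/2)(1/r^2)((0) + (0) - (r^2*sin(2*θ))) = -sin(2*θ)/2
Γ^φ_{r φ} = (1/2) g^{φφ} (∂_r g_{φφ} + ∂_φ g_{φr} - ∂_φ g_{rφ}) = (1/2)(1/(r^2*sin(θ)^2))((2*r*sin(θ)^2) + (0) - (0)) = 1/r
Γ^φ_{θ φ} = (1/2) g^{φφ} (∂_θ g_{φφ} + ∂_φ g_{φθ} - ∂_φ g_{θφ}) = (1/2)(1/(r^2*sin(θ)^2))((r^2*sin(2*θ)) + (0) - (0)) = 1/tan(θ)
All other Christoffel symbols are zero.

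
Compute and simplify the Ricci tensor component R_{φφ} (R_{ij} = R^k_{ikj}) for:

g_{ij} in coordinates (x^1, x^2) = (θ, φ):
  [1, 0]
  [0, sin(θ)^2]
Non-zero Christoffel symbols (Γ^k_{ij} = Γ^k_{ji}):
Γ^θ_{φ φ} = -sin(2*θ)/2
Γ^φ_{θ φ} = 1/tan(θ)
R^θ_{φ θ φ} = ∂_θ Γ^θ_{φ φ} - ∂_φ Γ^θ_{φ θ} + Γ^θ_{θ m} Γ^m_{φ φ} - Γ^θ_{φ m} Γ^m_{φ θ}
  = (-cos(2*θ)) - (0) + (0) - (-cos(θ)^2) = sin(θ)^2
R^φ_{φ φ φ} = 0 (a repeated index in an antisymmetric pair)
R_{φφ} = R^θ_{φ θ φ} + R^φ_{φ φ φ} = (sin(θ)^2) + (0) = sin(θ)^2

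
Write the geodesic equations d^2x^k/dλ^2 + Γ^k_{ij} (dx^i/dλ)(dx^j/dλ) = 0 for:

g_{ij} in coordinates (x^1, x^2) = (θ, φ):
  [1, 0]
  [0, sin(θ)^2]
Geodesic equation: d^2x^k/dλ^2 + Γ^k_{ij} (dx^i/dλ)(dx^j/dλ) = 0.
Non-zero Christoffel symbols:
Γ^θ_{φ φ} = -sin(2*θ)/2
Γ^φ_{θ φ} = 1/tan(θ)
Substituting (the symmetric pair Γ^k_{ij}, Γ^k_{ji} combines into a factor 2):
d^2θ/dλ^2 - (sin(2*θ)/2) (dφ/dλ)^2 = 0
d^2φ/dλ^2 + (2/tan(θ)) (dθ/dλ)(dφ/dλ) = 0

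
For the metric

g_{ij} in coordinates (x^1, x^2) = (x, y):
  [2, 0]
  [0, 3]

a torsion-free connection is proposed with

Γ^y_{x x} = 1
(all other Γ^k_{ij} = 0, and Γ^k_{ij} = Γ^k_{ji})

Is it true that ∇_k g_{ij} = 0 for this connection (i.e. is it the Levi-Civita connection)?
Using ∇_k g_{ij} = ∂_k g_{ij} - Γ^m_{ki} g_{mj} - Γ^m_{kj} g_{im}:
∇_x g_{xy} = (0) - (3) - (0) = -3 ≠ 0
So the connection is not metric compatible (it is not the Levi-Civita connection).
No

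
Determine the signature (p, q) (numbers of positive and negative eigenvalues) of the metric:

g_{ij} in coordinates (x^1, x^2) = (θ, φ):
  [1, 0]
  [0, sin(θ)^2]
The metric is diagonal, so its eigenvalues are the diagonal entries: 1, sin(θ)^2 (at a generic point, where coordinate-dependent entries are positive).
2 positive, 0 negative.
(2, 0) - Riemannian (positive definite)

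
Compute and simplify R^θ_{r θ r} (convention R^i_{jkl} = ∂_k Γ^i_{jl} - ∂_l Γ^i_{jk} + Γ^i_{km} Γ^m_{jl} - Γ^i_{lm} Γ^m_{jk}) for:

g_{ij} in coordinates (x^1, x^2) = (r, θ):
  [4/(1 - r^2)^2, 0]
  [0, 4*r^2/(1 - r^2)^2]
Non-zero Christoffel symbols (Γ^k_{ij} = Γ^k_{ji}):
Γ^r_{r r} = 2*r/(1 - r^2)
Γ^r_{θ θ} = (r^3 + r)/(r^2 - 1)
Γ^θ_{r θ} = (-r^2 - 1)/(r^3 - r)
R^θ_{r θ r} = ∂_θ Γ^θ_{r r} - ∂_r Γ^θ_{r θ} + Γ^θ_{θ m} Γ^m_{r r} - Γ^θ_{r m} Γ^m_{r θ}
  = (0) - ((r^4 + 4*r^2 - 1)/(r^3 - r)^2) + (2*(r^2 + 1)/(r^2 - 1)^2) - ((r^2 + 1)^2/(r^3 - r)^2) = -4/(r^2 - 1)^2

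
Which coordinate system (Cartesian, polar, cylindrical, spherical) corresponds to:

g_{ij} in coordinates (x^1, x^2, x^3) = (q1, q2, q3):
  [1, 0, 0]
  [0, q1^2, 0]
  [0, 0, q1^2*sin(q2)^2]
The line element ds^2 = dq1^2 + q1^2 dq2^2 + q1^2 sin(q2)^2 dq3^2 is dr^2 + r^2 dθ^2 + r^2 sin(θ)^2 dφ^2 with q1 = r, q2 = θ, q3 = φ.
spherical coordinates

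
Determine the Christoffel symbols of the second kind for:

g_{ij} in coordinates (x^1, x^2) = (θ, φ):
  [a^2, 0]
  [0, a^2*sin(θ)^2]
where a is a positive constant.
Using Γ^k_{ij} = (1/2) g^{km} (∂_i g_{mj} + ∂_j g_{mi} - ∂_m g_{ij}); the metric is diagonal, so only the m = k term contributes.
Non-zero symbols (using the symmetry Γ^k_{ij} = Γ^k_{ji}):
Γ^θ_{φ φ} = (1/2) g^{θθ} (∂_φ g_{θφ} + ∂_φ g_{θφ} - ∂_θ g_{φφ}) = (1/2)(1/a^2)((0) + (0) - (a^2*sin(2*θ))) = -sin(2*θ)/2
Γ^φ_{θ φ} = (1/2) g^{φφ} (∂_θ g_{φφ} + ∂_φ g_{φθ} - ∂_φ g_{θφ}) = (1/2)(1/(a^2*sin(θ)^2))((a^2*sin(2*θ)) + (0) - (0)) = 1/tan(θ)
All other Christoffel symbols are zero.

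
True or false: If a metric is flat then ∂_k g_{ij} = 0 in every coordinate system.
Flatness means R^i_{jkl} = 0; the components can still vary, e.g. the flat plane in polar coordinates has g_{θθ} = r^2.
False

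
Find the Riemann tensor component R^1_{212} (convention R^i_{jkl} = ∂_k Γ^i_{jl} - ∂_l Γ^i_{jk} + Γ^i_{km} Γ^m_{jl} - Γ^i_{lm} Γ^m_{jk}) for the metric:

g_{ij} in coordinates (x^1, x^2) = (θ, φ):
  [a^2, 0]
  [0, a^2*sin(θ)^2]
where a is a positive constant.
Non-zero Christoffel symbols (Γ^k_{ij} = Γ^k_{ji}):
Γ^θ_{φ φ} = -sin(2*θ)/2
Γ^φ_{θ φ} = 1/tan(θ)
R^θ_{φ θ φ} = ∂_θ Γ^θ_{φ φ} - ∂_φ Γ^θ_{φ θ} + Γ^θ_{θ m} Γ^m_{φ φ} - Γ^θ_{φ m} Γ^m_{φ θ}
  = (-cos(2*θ)) - (0) + (0) - (-cos(θ)^2) = sin(θ)^2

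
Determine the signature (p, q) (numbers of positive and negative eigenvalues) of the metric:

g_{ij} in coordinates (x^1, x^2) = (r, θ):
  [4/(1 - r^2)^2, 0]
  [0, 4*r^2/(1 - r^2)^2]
The metric is diagonal, so its eigenvalues are the diagonal entries: 4/(1 - r^2)^2, 4*r^2/(1 - r^2)^2 (at a generic point, where coordinate-dependent entries are positive).
2 positive, 0 negative.
(2, 0) - Riemannian (positive definite)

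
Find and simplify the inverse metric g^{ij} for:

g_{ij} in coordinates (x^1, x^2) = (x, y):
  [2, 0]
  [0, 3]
The metric is diagonal, so g^{ij} is diagonal with entries 1/g_{ii}: diag(1/2, 1/3).
g^{ij}:
  [1/2, 0]
  [0, 1/3]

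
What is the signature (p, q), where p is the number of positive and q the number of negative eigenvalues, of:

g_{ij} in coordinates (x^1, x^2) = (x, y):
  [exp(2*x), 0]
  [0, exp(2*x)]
The metric is diagonal, so its eigenvalues are the diagonal entries: exp(2*x), exp(2*x) (at a generic point, where coordinate-dependent entries are positive).
2 positive, 0 negative.
(2, 0) - Riemannian (positive definite)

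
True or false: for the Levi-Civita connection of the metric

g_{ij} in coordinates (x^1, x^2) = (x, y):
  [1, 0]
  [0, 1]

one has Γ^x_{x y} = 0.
Γ^x_{x y} = (1/2) g^{xx} (∂_x g_{xy} + ∂_y g_{xx} - ∂_x g_{xy}) = (1/2)(1)((0) + (0) - (0)) = 0
This equals the proposed value 0.
True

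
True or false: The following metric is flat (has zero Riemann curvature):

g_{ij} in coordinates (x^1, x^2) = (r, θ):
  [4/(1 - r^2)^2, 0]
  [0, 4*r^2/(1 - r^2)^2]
Non-zero Christoffel symbols:
Γ^r_{r r} = 2*r/(1 - r^2)
Γ^r_{θ θ} = (r^3 + r)/(r^2 - 1)
Γ^θ_{r θ} = (-r^2 - 1)/(r^3 - r)
Ricci tensor: R_{rr} = -4/(r^2 - 1)^2, R_{rθ} = 0, R_{θθ} = -4*r^2/(r^2 - 1)^2
The Ricci tensor is non-zero, so the Riemann tensor is non-zero: not flat.
False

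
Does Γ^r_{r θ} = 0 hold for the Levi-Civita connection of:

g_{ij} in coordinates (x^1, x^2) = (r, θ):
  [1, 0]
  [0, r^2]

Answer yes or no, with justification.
Γ^r_{r θ} = (1/2) g^{rr} (∂_r g_{rθ} + ∂_θ g_{rr} - ∂_r g_{rθ}) = (1/2)(1)((0) + (0) - (0)) = 0
This equals the proposed value 0.
Yes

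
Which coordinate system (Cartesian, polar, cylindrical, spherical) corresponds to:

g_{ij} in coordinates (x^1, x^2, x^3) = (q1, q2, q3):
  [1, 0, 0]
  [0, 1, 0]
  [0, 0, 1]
All components are constant and the metric is the identity, i.e. orthonormal rectilinear coordinates.
Cartesian (3D) coordinates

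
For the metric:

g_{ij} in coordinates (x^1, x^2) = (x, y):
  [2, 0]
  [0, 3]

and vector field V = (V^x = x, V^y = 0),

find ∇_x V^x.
All Christoffel symbols are zero.
∇_x V^x = ∂_x V^x + Γ^x_{x j} V^j
  = (1) + (0)(x) + (0)(0)
  = 1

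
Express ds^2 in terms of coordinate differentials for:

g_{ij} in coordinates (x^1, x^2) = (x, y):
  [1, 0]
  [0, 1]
ds^2 = g_{ij} dx^i dx^j; only the non-zero components contribute.
ds^2 = dx^2 + dy^2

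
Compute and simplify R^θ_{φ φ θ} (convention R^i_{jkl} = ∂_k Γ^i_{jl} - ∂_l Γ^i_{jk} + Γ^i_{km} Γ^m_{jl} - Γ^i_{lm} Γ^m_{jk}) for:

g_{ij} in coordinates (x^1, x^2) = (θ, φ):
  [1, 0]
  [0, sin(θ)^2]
Non-zero Christoffel symbols (Γ^k_{ij} = Γ^k_{ji}):
Γ^θ_{φ φ} = -sin(2*θ)/2
Γ^φ_{θ φ} = 1/tan(θ)
R^θ_{φ φ θ} = ∂_φ Γ^θ_{φ θ} - ∂_θ Γ^θ_{φ φ} + Γ^θ_{φ m} Γ^m_{φ θ} - Γ^θ_{θ m} Γ^m_{φ φ}
  = (0) - (-cos(2*θ)) + (-cos(θ)^2) - (0) = -sin(θ)^2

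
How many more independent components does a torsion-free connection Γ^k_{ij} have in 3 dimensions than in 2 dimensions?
Independent components in n dimensions: n × n(n+1)/2 = n^2(n+1)/2.
3D: 3 × 6 = 18
2D: 2 × 3 = 6
Difference = 18 - 6 = 12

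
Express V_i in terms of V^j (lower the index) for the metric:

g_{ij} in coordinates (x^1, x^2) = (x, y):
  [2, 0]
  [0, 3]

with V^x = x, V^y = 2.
V_i = g_{ij} V^j:
V_x = (2)(x) + (0)(2) = 2*x
V_y = (0)(x) + (3)(2) = 6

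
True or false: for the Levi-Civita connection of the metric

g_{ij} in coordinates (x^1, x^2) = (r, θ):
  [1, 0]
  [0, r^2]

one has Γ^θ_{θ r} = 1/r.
Γ^θ_{θ r} = (1/2) g^{θθ} (∂_θ g_{θr} + ∂_r g_{θθ} - ∂_θ g_{θr}) = (1/2)(1/r^2)((0) + (2*r) - (0)) = 1/r
This equals the proposed value 1/r.
True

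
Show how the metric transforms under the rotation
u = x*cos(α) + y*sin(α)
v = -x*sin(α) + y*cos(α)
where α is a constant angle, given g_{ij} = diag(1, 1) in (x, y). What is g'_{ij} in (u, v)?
Invert the transformation: x = u*cos(α) - v*sin(α), y = u*sin(α) + v*cos(α)
g'_{ij} = (∂x^k/∂x'^i)(∂x^l/∂x'^j) g_{kl}; with g_{kl} = δ_{kl} this is Σ_k (∂x^k/∂x'^i)(∂x^k/∂x'^j).
Jacobian: ∂x/∂u = cos(α), ∂x/∂v = -sin(α), ∂y/∂u = sin(α), ∂y/∂v = cos(α)
g'_{uu} = (cos(α))(cos(α)) + (sin(α))(sin(α)) = 1
g'_{uv} = (cos(α))(-sin(α)) + (sin(α))(cos(α)) = 0
g'_{vv} = (-sin(α))(-sin(α)) + (cos(α))(cos(α)) = 1
g'_{ij} = diag(1, 1)
The Euclidean metric is invariant under rotations.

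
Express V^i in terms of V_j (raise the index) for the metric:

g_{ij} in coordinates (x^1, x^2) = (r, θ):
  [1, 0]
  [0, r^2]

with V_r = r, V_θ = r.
Inverse metric (diagonal): g^{rr} = 1, g^{θθ} = 1/r^2
V^i = g^{ij} V_j:
V^r = (1)(r) + (0)(r) = r
V^θ = (0)(r) + (1/r^2)(r) = 1/r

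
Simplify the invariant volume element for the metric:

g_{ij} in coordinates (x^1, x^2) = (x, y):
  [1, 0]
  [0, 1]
det(g) = 1
√|det(g)| = 1
Volume element: dV = 1 dx dy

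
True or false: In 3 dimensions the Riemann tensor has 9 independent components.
n^2(n^2-1)/12 = 9·8/12 = 6 independent components for n = 3.
False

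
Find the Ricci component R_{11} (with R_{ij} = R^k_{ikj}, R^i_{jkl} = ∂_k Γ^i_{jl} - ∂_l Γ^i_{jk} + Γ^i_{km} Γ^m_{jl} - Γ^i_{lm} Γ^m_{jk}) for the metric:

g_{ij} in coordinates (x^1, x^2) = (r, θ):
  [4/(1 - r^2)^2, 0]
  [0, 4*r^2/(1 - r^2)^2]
Non-zero Christoffel symbols (Γ^k_{ij} = Γ^k_{ji}):
Γ^r_{r r} = 2*r/(1 - r^2)
Γ^r_{θ θ} = (r^3 + r)/(r^2 - 1)
Γ^θ_{r θ} = (-r^2 - 1)/(r^3 - r)
R^r_{r r r} = 0 (a repeated index in an antisymmetric pair)
R^θ_{r θ r} = ∂_θ Γ^θ_{r r} - ∂_r Γ^θ_{r θ} + Γ^θ_{θ m} Γ^m_{r r} - Γ^θ_{r m} Γ^m_{r θ}
  = (0) - ((r^4 + 4*r^2 - 1)/(r^3 - r)^2) + (2*(r^2 + 1)/(r^2 - 1)^2) - ((r^2 + 1)^2/(r^3 - r)^2) = -4/(r^2 - 1)^2
R_{rr} = R^r_{r r r} + R^θ_{r θ r} = (0) + (-4/(r^2 - 1)^2) = -4/(r^2 - 1)^2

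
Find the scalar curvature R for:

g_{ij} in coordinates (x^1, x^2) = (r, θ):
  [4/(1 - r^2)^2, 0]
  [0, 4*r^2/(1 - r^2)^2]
Non-zero Christoffel symbols (Γ^k_{ij} = Γ^k_{ji}):
Γ^r_{r r} = 2*r/(1 - r^2)
Γ^r_{θ θ} = (r^3 + r)/(r^2 - 1)
Γ^θ_{r θ} = (-r^2 - 1)/(r^3 - r)
Ricci tensor (R_{ij} = R^k_{ikj}): R_{rr} = -4/(r^2 - 1)^2, R_{rθ} = 0, R_{θθ} = -4*r^2/(r^2 - 1)^2
Inverse metric: g^{rr} = (1 - r^2)^2/4, g^{θθ} = (1 - r^2)^2/(4*r^2)
R = g^{ij} R_{ij} = ((1 - r^2)^2/4)(-4/(r^2 - 1)^2) + ((1 - r^2)^2/(4*r^2))(-4*r^2/(r^2 - 1)^2) = -2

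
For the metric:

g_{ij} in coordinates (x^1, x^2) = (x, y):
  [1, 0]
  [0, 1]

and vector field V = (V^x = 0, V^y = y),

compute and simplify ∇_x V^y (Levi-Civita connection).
All Christoffel symbols are zero.
∇_x V^y = ∂_x V^y + Γ^y_{x j} V^j
  = (0) + (0)(0) + (0)(y)
  = 0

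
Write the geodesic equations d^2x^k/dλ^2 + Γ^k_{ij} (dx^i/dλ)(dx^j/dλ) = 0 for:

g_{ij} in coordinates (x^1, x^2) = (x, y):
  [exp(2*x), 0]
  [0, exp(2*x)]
Geodesic equation: d^2x^k/dλ^2 + Γ^k_{ij} (dx^i/dλ)(dx^j/dλ) = 0.
Non-zero Christoffel symbols:
Γ^x_{x x} = 1
Γ^x_{y y} = -1
Γ^y_{x y} = 1
Substituting (the symmetric pair Γ^k_{ij}, Γ^k_{ji} combines into a factor 2):
d^2x/dλ^2 + (dx/dλ)^2 - (dy/dλ)^2 = 0
d^2y/dλ^2 + 2 (dx/dλ)(dy/dλ) = 0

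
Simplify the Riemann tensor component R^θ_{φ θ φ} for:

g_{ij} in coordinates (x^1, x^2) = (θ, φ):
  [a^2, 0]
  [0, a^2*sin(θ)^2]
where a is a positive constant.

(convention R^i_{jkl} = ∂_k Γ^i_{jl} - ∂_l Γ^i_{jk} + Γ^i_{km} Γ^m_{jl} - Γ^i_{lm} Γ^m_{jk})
Non-zero Christoffel symbols (Γ^k_{ij} = Γ^k_{ji}):
Γ^θ_{φ φ} = -sin(2*θ)/2
Γ^φ_{θ φ} = 1/tan(θ)
R^θ_{φ θ φ} = ∂_θ Γ^θ_{φ φ} - ∂_φ Γ^θ_{φ θ} + Γ^θ_{θ m} Γ^m_{φ φ} - Γ^θ_{φ m} Γ^m_{φ θ}
  = (-cos(2*θ)) - (0) + (0) - (-cos(θ)^2) = sin(θ)^2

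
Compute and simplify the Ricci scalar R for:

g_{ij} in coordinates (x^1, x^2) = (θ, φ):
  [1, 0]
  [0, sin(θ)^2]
Non-zero Christoffel symbols (Γ^k_{ij} = Γ^k_{ji}):
Γ^θ_{φ φ} = -sin(2*θ)/2
Γ^φ_{θ φ} = 1/tan(θ)
Ricci tensor (R_{ij} = R^k_{ikj}): R_{θθ} = 1, R_{θφ} = 0, R_{φφ} = sin(θ)^2
Inverse metric: g^{θθ} = 1, g^{φφ} = 1/sin(θ)^2
R = g^{ij} R_{ij} = (1)(1) + (1/sin(θ)^2)(sin(θ)^2) = 2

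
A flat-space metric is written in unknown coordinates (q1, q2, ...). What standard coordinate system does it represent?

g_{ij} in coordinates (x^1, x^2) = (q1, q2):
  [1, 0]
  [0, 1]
All components are constant and the metric is the identity, i.e. orthonormal rectilinear coordinates.
Cartesian (2D) coordinates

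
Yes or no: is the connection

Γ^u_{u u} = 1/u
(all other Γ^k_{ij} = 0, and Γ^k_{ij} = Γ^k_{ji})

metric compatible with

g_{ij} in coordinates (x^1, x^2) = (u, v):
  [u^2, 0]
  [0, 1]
Using ∇_k g_{ij} = ∂_k g_{ij} - Γ^m_{ki} g_{mj} - Γ^m_{kj} g_{im}:
e.g. ∇_u g_{uu} = (2*u) - (u) - (u) = 0
Every component ∇_k g_{ij} vanishes: the connection is metric compatible.
Yes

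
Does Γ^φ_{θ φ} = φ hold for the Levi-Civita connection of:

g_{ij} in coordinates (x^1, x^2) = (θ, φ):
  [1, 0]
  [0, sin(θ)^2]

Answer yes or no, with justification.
Γ^φ_{θ φ} = (1/2) g^{φφ} (∂_θ g_{φφ} + ∂_φ g_{φθ} - ∂_φ g_{θφ}) = (1/2)(1/sin(θ)^2)((sin(2*θ)) + (0) - (0)) = 1/tan(θ)
This differs from the proposed value φ.
No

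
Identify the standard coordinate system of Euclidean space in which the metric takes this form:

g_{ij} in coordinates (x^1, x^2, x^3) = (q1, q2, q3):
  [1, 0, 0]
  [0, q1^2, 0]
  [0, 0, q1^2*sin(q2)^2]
The line element ds^2 = dq1^2 + q1^2 dq2^2 + q1^2 sin(q2)^2 dq3^2 is dr^2 + r^2 dθ^2 + r^2 sin(θ)^2 dφ^2 with q1 = r, q2 = θ, q3 = φ.
spherical coordinates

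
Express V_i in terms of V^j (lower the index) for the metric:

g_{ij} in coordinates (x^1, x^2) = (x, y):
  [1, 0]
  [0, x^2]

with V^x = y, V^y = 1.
V_i = g_{ij} V^j:
V_x = (1)(y) + (0)(1) = y
V_y = (0)(y) + (x^2)(1) = x^2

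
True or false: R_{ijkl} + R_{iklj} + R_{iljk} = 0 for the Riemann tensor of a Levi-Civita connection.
This is the first (algebraic) Bianchi identity.
True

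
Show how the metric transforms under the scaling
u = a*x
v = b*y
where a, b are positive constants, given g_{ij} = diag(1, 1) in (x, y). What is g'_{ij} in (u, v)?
Invert the transformation: x = u/a, y = v/b
g'_{ij} = (∂x^k/∂x'^i)(∂x^l/∂x'^j) g_{kl}; with g_{kl} = δ_{kl} this is Σ_k (∂x^k/∂x'^i)(∂x^k/∂x'^j).
Jacobian: ∂x/∂u = 1/a, ∂x/∂v = 0, ∂y/∂u = 0, ∂y/∂v = 1/b
g'_{uu} = (1/a)(1/a) + (0)(0) = 1/a^2
g'_{uv} = (1/a)(0) + (0)(1/b) = 0
g'_{vv} = (0)(0) + (1/b)(1/b) = 1/b^2
g'_{ij} = diag(1/a^2, 1/b^2)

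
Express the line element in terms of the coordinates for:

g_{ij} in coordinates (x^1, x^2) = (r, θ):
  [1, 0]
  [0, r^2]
ds^2 = g_{ij} dx^i dx^j; only the non-zero components contribute.
ds^2 = dr^2 + r^2 dθ^2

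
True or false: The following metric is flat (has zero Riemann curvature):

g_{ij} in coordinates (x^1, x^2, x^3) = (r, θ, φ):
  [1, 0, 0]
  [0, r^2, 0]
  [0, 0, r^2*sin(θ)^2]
Non-zero Christoffel symbols:
Γ^r_{θ θ} = -r
Γ^r_{φ φ} = -r*sin(θ)^2
Γ^θ_{r θ} = 1/r
Γ^θ_{φ φ} = -sin(2*θ)/2
Γ^φ_{r φ} = 1/r
Γ^φ_{θ φ} = 1/tan(θ)
Ricci tensor: R_{rr} = 0, R_{rθ} = 0, R_{rφ} = 0, R_{θθ} = 0, R_{θφ} = 0, R_{φφ} = 0
All R_{ij} vanish; in 3 dimensions the Riemann tensor is fully determined by the Ricci tensor, so R^i_{jkl} = 0: the metric is flat (curvilinear coordinates on flat space).
True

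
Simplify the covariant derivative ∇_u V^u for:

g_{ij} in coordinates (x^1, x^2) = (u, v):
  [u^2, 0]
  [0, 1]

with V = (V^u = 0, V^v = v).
Non-zero Christoffel symbols:
Γ^u_{u u} = 1/u
∇_u V^u = ∂_u V^u + Γ^u_{u j} V^j
  = (0) + (1/u)(0) + (0)(v)
  = 0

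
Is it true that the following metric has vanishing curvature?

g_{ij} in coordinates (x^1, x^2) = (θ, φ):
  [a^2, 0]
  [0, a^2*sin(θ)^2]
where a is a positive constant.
Non-zero Christoffel symbols:
Γ^θ_{φ φ} = -sin(2*θ)/2
Γ^φ_{θ φ} = 1/tan(θ)
Ricci tensor: R_{θθ} = 1, R_{θφ} = 0, R_{φφ} = sin(θ)^2
The Ricci tensor is non-zero, so the Riemann tensor is non-zero: not flat.
No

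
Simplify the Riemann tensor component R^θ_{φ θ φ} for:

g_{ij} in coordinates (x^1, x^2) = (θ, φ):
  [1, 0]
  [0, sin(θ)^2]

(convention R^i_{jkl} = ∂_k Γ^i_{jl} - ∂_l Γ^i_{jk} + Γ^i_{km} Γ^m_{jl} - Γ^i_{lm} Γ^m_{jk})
Non-zero Christoffel symbols (Γ^k_{ij} = Γ^k_{ji}):
Γ^θ_{φ φ} = -sin(2*θ)/2
Γ^φ_{θ φ} = 1/tan(θ)
R^θ_{φ θ φ} = ∂_θ Γ^θ_{φ φ} - ∂_φ Γ^θ_{φ θ} + Γ^θ_{θ m} Γ^m_{φ φ} - Γ^θ_{φ m} Γ^m_{φ θ}
  = (-cos(2*θ)) - (0) + (0) - (-cos(θ)^2) = sin(θ)^2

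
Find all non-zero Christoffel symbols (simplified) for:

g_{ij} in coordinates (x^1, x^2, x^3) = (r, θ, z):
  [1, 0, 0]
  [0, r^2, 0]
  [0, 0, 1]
Using Γ^k_{ij} = (1/2) g^{km} (∂_i g_{mj} + ∂_j g_{mi} - ∂_m g_{ij}); the metric is diagonal, so only the m = k term contributes.
Non-zero symbols (using the symmetry Γ^k_{ij} = Γ^k_{ji}):
Γ^r_{θ θ} = (1/2) g^{rr} (∂_θ g_{rθ} + ∂_θ g_{rθ} - ∂_r g_{θθ}) = (1/2)(1)((0) + (0) - (2*r)) = -r
Γ^θ_{r θ} = (1/2) g^{θθ} (∂_r g_{θθ} + ∂_θ g_{θr} - ∂_θ g_{rθ}) = (1/2)(1/r^2)((2*r) + (0) - (0)) = 1/r
All other Christoffel symbols are zero.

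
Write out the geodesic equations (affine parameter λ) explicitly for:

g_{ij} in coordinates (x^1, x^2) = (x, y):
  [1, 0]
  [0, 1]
Geodesic equation: d^2x^k/dλ^2 + Γ^k_{ij} (dx^i/dλ)(dx^j/dλ) = 0.
All Christoffel symbols vanish, so the geodesics are straight lines:
d^2x/dλ^2 = 0
d^2y/dλ^2 = 0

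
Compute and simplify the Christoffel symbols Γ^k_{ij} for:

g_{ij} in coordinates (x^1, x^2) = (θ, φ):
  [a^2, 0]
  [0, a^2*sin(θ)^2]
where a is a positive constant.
Using Γ^k_{ij} = (1/2) g^{km} (∂_i g_{mj} + ∂_j g_{mi} - ∂_m g_{ij}); the metric is diagonal, so only the m = k term contributes.
Non-zero symbols (using the symmetry Γ^k_{ij} = Γ^k_{ji}):
Γ^θ_{φ φ} = (1/2) g^{θθ} (∂_φ g_{θφ} + ∂_φ g_{θφ} - ∂_θ g_{φφ}) = (1/2)(1/a^2)((0) + (0) - (a^2*sin(2*θ))) = -sin(2*θ)/2
Γ^φ_{θ φ} = (1/2) g^{φφ} (∂_θ g_{φφ} + ∂_φ g_{φθ} - ∂_φ g_{θφ}) = (1/2)(1/(a^2*sin(θ)^2))((a^2*sin(2*θ)) + (0) - (0)) = 1/tan(θ)
All other Christoffel symbols are zero.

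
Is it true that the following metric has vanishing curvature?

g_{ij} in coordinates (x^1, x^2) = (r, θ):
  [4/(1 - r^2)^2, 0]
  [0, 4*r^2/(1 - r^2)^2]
Non-zero Christoffel symbols:
Γ^r_{r r} = 2*r/(1 - r^2)
Γ^r_{θ θ} = (r^3 + r)/(r^2 - 1)
Γ^θ_{r θ} = (-r^2 - 1)/(r^3 - r)
Ricci tensor: R_{rr} = -4/(r^2 - 1)^2, R_{rθ} = 0, R_{θθ} = -4*r^2/(r^2 - 1)^2
The Ricci tensor is non-zero, so the Riemann tensor is non-zero: not flat.
No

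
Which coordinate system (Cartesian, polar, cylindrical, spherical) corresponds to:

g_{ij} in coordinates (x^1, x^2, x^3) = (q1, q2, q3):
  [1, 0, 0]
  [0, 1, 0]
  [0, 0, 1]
All components are constant and the metric is the identity, i.e. orthonormal rectilinear coordinates.
Cartesian (3D) coordinates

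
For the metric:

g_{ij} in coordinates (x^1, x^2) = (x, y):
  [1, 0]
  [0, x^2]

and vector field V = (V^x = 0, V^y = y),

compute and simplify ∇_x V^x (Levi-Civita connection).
Non-zero Christoffel symbols:
Γ^x_{y y} = -x
Γ^y_{x y} = 1/x
∇_x V^x = ∂_x V^x + Γ^x_{x j} V^j
  = (0) + (0)(0) + (0)(y)
  = 0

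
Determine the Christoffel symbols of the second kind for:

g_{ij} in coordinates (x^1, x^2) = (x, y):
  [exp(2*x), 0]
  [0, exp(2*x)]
Using Γ^k_{ij} = (1/2) g^{km} (∂_i g_{mj} + ∂_j g_{mi} - ∂_m g_{ij}); the metric is diagonal, so only the m = k term contributes.
Non-zero symbols (using the symmetry Γ^k_{ij} = Γ^k_{ji}):
Γ^x_{x x} = (1/2) g^{xx} (∂_x g_{xx} + ∂_x g_{xx} - ∂_x g_{xx}) = (1/2)(exp(-2*x))((2*exp(2*x)) + (2*exp(2*x)) - (2*exp(2*x))) = 1
Γ^x_{y y} = (1/2) g^{xx} (∂_y g_{xy} + ∂_y g_{xy} - ∂_x g_{yy}) = (1/2)(exp(-2*x))((0) + (0) - (2*exp(2*x))) = -1
Γ^y_{x y} = (1/2) g^{yy} (∂_x g_{yy} + ∂_y g_{yx} - ∂_y g_{xy}) = (1/2)(exp(-2*x))((2*exp(2*x)) + (0) - (0)) = 1
All other Christoffel symbols are zero.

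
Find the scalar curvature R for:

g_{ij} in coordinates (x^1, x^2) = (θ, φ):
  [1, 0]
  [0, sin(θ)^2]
Non-zero Christoffel symbols (Γ^k_{ij} = Γ^k_{ji}):
Γ^θ_{φ φ} = -sin(2*θ)/2
Γ^φ_{θ φ} = 1/tan(θ)
Ricci tensor (R_{ij} = R^k_{ikj}): R_{θθ} = 1, R_{θφ} = 0, R_{φφ} = sin(θ)^2
Inverse metric: g^{θθ} = 1, g^{φφ} = 1/sin(θ)^2
R = g^{ij} R_{ij} = (1)(1) + (1/sin(θ)^2)(sin(θ)^2) = 2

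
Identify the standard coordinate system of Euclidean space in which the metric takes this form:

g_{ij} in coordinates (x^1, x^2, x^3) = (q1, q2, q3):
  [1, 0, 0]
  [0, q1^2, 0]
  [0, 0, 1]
The line element ds^2 = dq1^2 + q1^2 dq2^2 + dq3^2 is dr^2 + r^2 dθ^2 + dz^2 with q1 = r, q2 = θ, q3 = z.
cylindrical coordinates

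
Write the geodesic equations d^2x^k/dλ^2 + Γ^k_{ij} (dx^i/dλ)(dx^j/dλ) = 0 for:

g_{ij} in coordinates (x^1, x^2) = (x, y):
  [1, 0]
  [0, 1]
Geodesic equation: d^2x^k/dλ^2 + Γ^k_{ij} (dx^i/dλ)(dx^j/dλ) = 0.
All Christoffel symbols vanish, so the geodesics are straight lines:
d^2x/dλ^2 = 0
d^2y/dλ^2 = 0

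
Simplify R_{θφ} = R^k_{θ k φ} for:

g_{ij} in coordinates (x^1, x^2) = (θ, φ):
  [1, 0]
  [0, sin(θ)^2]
Non-zero Christoffel symbols (Γ^k_{ij} = Γ^k_{ji}):
Γ^θ_{φ φ} = -sin(2*θ)/2
Γ^φ_{θ φ} = 1/tan(θ)
R^θ_{θ θ φ} = 0 (a repeated index in an antisymmetric pair)
R^φ_{θ φ φ} = 0 (a repeated index in an antisymmetric pair)
R_{θφ} = R^θ_{θ θ φ} + R^φ_{θ φ φ} = (0) + (0) = 0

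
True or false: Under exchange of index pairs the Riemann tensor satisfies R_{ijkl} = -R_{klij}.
The pair-exchange symmetry has a plus sign: R_{ijkl} = +R_{klij}.
False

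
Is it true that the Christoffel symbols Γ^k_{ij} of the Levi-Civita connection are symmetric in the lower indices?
The Levi-Civita connection is torsion-free, which is exactly Γ^k_{ij} = Γ^k_{ji}.
Yes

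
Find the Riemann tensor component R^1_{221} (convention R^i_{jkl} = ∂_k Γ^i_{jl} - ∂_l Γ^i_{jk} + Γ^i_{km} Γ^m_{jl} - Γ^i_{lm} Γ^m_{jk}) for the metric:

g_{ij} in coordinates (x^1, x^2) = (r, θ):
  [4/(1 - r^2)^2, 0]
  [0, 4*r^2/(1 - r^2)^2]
Non-zero Christoffel symbols (Γ^k_{ij} = Γ^k_{ji}):
Γ^r_{r r} = 2*r/(1 - r^2)
Γ^r_{θ θ} = (r^3 + r)/(r^2 - 1)
Γ^θ_{r θ} = (-r^2 - 1)/(r^3 - r)
R^r_{θ θ r} = ∂_θ Γ^r_{θ r} - ∂_r Γ^r_{θ θ} + Γ^r_{θ m} Γ^m_{θ r} - Γ^r_{r m} Γ^m_{θ θ}
  = (0) - ((r^4 - 4*r^2 - 1)/(r^2 - 1)^2) + (-(r^2 + 1)^2/(r^2 - 1)^2) - (-2*r^2*(r^2 + 1)/(r^2 - 1)^2) = 4*r^2/(r^2 - 1)^2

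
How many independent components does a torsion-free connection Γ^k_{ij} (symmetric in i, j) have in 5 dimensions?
Γ^k_{ij} has n choices for the upper index and n(n+1)/2 independent symmetric lower index pairs.
Total = 5 × 5×6/2 = 5 × 15 = 75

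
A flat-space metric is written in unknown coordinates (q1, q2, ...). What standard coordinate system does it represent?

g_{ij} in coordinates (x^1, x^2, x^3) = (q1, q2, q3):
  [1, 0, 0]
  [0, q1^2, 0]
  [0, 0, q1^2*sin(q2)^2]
The line element ds^2 = dq1^2 + q1^2 dq2^2 + q1^2 sin(q2)^2 dq3^2 is dr^2 + r^2 dθ^2 + r^2 sin(θ)^2 dφ^2 with q1 = r, q2 = θ, q3 = φ.
spherical coordinates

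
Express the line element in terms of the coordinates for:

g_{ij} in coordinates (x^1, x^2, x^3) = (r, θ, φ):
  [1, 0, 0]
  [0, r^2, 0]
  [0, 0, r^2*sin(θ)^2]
ds^2 = g_{ij} dx^i dx^j; only the non-zero components contribute.
ds^2 = dr^2 + r^2 dθ^2 + r^2*sin(θ)^2 dφ^2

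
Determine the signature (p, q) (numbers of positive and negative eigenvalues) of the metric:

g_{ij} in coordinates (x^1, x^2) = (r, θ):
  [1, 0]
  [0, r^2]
The metric is diagonal, so its eigenvalues are the diagonal entries: 1, r^2 (at a generic point, where coordinate-dependent entries are positive).
2 positive, 0 negative.
(2, 0) - Riemannian (positive definite)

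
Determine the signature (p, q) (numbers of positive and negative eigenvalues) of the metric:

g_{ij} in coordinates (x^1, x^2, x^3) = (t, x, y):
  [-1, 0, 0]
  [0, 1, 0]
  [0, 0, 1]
The metric is diagonal, so its eigenvalues are the diagonal entries: -1, 1, 1 (at a generic point, where coordinate-dependent entries are positive).
2 positive, 1 negative.
(2, 1) - Lorentzian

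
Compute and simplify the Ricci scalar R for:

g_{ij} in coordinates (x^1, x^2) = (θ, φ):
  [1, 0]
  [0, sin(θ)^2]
Non-zero Christoffel symbols (Γ^k_{ij} = Γ^k_{ji}):
Γ^θ_{φ φ} = -sin(2*θ)/2
Γ^φ_{θ φ} = 1/tan(θ)
Ricci tensor (R_{ij} = R^k_{ikj}): R_{θθ} = 1, R_{θφ} = 0, R_{φφ} = sin(θ)^2
Inverse metric: g^{θθ} = 1, g^{φφ} = 1/sin(θ)^2
R = g^{ij} R_{ij} = (1)(1) + (1/sin(θ)^2)(sin(θ)^2) = 2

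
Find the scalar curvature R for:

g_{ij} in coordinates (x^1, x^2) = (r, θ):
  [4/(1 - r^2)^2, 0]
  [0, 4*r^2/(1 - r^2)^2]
Non-zero Christoffel symbols (Γ^k_{ij} = Γ^k_{ji}):
Γ^r_{r r} = 2*r/(1 - r^2)
Γ^r_{θ θ} = (r^3 + r)/(r^2 - 1)
Γ^θ_{r θ} = (-r^2 - 1)/(r^3 - r)
Ricci tensor (R_{ij} = R^k_{ikj}): R_{rr} = -4/(r^2 - 1)^2, R_{rθ} = 0, R_{θθ} = -4*r^2/(r^2 - 1)^2
Inverse metric: g^{rr} = (1 - r^2)^2/4, g^{θθ} = (1 - r^2)^2/(4*r^2)
R = g^{ij} R_{ij} = ((1 - r^2)^2/4)(-4/(r^2 - 1)^2) + ((1 - r^2)^2/(4*r^2))(-4*r^2/(r^2 - 1)^2) = -2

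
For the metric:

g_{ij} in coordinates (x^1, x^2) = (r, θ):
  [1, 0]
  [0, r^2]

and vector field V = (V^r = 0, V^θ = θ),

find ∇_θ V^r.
Non-zero Christoffel symbols:
Γ^r_{θ θ} = -r
Γ^θ_{r θ} = 1/r
∇_θ V^r = ∂_θ V^r + Γ^r_{θ j} V^j
  = (0) + (0)(0) + (-r)(θ)
  = -r*θ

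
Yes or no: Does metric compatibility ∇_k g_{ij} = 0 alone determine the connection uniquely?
One also needs vanishing torsion; metric compatibility plus torsion-freeness singles out the Levi-Civita connection.
No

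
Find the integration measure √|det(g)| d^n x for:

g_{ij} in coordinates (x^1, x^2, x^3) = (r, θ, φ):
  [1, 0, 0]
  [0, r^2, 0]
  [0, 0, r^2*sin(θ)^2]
det(g) = r^4*sin(θ)^2
√|det(g)| = r^2*sin(θ) (taking 0 < θ < π so that |sin(θ)| = sin(θ))
Volume element: dV = r^2*sin(θ) dr dθ dφ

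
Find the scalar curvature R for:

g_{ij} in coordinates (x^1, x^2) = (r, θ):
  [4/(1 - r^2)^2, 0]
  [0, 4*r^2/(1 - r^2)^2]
Non-zero Christoffel symbols (Γ^k_{ij} = Γ^k_{ji}):
Γ^r_{r r} = 2*r/(1 - r^2)
Γ^r_{θ θ} = (r^3 + r)/(r^2 - 1)
Γ^θ_{r θ} = (-r^2 - 1)/(r^3 - r)
Ricci tensor (R_{ij} = R^k_{ikj}): R_{rr} = -4/(r^2 - 1)^2, R_{rθ} = 0, R_{θθ} = -4*r^2/(r^2 - 1)^2
Inverse metric: g^{rr} = (1 - r^2)^2/4, g^{θθ} = (1 - r^2)^2/(4*r^2)
R = g^{ij} R_{ij} = ((1 - r^2)^2/4)(-4/(r^2 - 1)^2) + ((1 - r^2)^2/(4*r^2))(-4*r^2/(r^2 - 1)^2) = -2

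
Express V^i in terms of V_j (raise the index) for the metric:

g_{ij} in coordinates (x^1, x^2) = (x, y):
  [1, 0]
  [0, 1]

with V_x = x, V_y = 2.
Inverse metric (diagonal): g^{xx} = 1, g^{yy} = 1
V^i = g^{ij} V_j:
V^x = (1)(x) + (0)(2) = x
V^y = (0)(x) + (1)(2) = 2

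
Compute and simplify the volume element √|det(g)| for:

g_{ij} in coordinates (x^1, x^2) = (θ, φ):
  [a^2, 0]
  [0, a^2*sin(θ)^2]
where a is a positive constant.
det(g) = a^4*sin(θ)^2
√|det(g)| = a^2*sin(θ) (taking 0 < θ < π so that |sin(θ)| = sin(θ))
Volume element: dV = a^2*sin(θ) dθ dφ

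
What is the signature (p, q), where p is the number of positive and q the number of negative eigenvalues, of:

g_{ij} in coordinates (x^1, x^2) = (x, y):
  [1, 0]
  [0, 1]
The metric is diagonal, so its eigenvalues are the diagonal entries: 1, 1 (at a generic point, where coordinate-dependent entries are positive).
2 positive, 0 negative.
(2, 0) - Riemannian (positive definite)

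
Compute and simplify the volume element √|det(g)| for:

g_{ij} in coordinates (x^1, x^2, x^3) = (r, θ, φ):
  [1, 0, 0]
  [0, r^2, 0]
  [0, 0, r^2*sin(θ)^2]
det(g) = r^4*sin(θ)^2
√|det(g)| = r^2*sin(θ) (taking 0 < θ < π so that |sin(θ)| = sin(θ))
Volume element: dV = r^2*sin(θ) dr dθ dφ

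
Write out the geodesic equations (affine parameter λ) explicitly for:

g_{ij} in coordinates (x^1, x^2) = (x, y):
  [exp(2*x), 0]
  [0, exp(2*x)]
Geodesic equation: d^2x^k/dλ^2 + Γ^k_{ij} (dx^i/dλ)(dx^j/dλ) = 0.
Non-zero Christoffel symbols:
Γ^x_{x x} = 1
Γ^x_{y y} = -1
Γ^y_{x y} = 1
Substituting (the symmetric pair Γ^k_{ij}, Γ^k_{ji} combines into a factor 2):
d^2x/dλ^2 + (dx/dλ)^2 - (dy/dλ)^2 = 0
d^2y/dλ^2 + 2 (dx/dλ)(dy/dλ) = 0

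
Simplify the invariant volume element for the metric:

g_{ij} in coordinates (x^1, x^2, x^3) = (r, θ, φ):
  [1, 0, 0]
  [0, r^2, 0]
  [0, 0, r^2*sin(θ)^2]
det(g) = r^4*sin(θ)^2
√|det(g)| = r^2*sin(θ) (taking 0 < θ < π so that |sin(θ)| = sin(θ))
Volume element: dV = r^2*sin(θ) dr dθ dφ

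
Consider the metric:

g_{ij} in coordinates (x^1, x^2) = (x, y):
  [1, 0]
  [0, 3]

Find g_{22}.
With x^1 = x, x^2 = y, g_{22} = g_{yy} is the row-2, column-2 entry of the matrix.
g_{22} = 3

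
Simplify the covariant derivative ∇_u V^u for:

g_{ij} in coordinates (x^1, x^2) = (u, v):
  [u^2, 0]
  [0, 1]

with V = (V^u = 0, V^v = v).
Non-zero Christoffel symbols:
Γ^u_{u u} = 1/u
∇_u V^u = ∂_u V^u + Γ^u_{u j} V^j
  = (0) + (1/u)(0) + (0)(v)
  = 0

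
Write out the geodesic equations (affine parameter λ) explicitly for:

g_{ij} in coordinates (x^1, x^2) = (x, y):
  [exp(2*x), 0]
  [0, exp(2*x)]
Geodesic equation: d^2x^k/dλ^2 + Γ^k_{ij} (dx^i/dλ)(dx^j/dλ) = 0.
Non-zero Christoffel symbols:
Γ^x_{x x} = 1
Γ^x_{y y} = -1
Γ^y_{x y} = 1
Substituting (the symmetric pair Γ^k_{ij}, Γ^k_{ji} combines into a factor 2):
d^2x/dλ^2 + (dx/dλ)^2 - (dy/dλ)^2 = 0
d^2y/dλ^2 + 2 (dx/dλ)(dy/dλ) = 0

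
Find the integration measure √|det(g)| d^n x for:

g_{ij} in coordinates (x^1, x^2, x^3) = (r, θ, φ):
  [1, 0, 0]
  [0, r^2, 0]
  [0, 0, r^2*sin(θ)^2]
det(g) = r^4*sin(θ)^2
√|det(g)| = r^2*sin(θ) (taking 0 < θ < π so that |sin(θ)| = sin(θ))
Volume element: dV = r^2*sin(θ) dr dθ dφ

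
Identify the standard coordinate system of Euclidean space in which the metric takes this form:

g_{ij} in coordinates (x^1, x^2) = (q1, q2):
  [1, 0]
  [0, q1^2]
The line element ds^2 = dq1^2 + q1^2 dq2^2 is dr^2 + r^2 dθ^2 with q1 = r, q2 = θ.
polar coordinates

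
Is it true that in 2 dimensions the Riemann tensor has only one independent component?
The number of independent components is n^2(n^2-1)/12 = 4·3/12 = 1 for n = 2 (e.g. R_{1212}).
Yes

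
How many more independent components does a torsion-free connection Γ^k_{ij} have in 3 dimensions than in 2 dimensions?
Independent components in n dimensions: n × n(n+1)/2 = n^2(n+1)/2.
3D: 3 × 6 = 18
2D: 2 × 3 = 6
Difference = 18 - 6 = 12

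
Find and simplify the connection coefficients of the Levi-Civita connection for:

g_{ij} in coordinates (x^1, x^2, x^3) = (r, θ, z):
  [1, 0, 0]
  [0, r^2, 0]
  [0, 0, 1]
Using Γ^k_{ij} = (1/2) g^{km} (∂_i g_{mj} + ∂_j g_{mi} - ∂_m g_{ij}); the metric is diagonal, so only the m = k term contributes.
Non-zero symbols (using the symmetry Γ^k_{ij} = Γ^k_{ji}):
Γ^r_{θ θ} = (1/2) g^{rr} (∂_θ g_{rθ} + ∂_θ g_{rθ} - ∂_r g_{θθ}) = (1/2)(1)((0) + (0) - (2*r)) = -r
Γ^θ_{r θ} = (1/2) g^{θθ} (∂_r g_{θθ} + ∂_θ g_{θr} - ∂_θ g_{rθ}) = (1/2)(1/r^2)((2*r) + (0) - (0)) = 1/r
All other Christoffel symbols are zero.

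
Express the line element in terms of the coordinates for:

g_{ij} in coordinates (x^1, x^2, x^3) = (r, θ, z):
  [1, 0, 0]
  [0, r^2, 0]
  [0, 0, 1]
ds^2 = g_{ij} dx^i dx^j; only the non-zero components contribute.
ds^2 = dr^2 + r^2 dθ^2 + dz^2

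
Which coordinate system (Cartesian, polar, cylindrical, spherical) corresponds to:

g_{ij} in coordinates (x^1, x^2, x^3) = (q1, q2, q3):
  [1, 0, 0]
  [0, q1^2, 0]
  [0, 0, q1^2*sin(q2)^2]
The line element ds^2 = dq1^2 + q1^2 dq2^2 + q1^2 sin(q2)^2 dq3^2 is dr^2 + r^2 dθ^2 + r^2 sin(θ)^2 dφ^2 with q1 = r, q2 = θ, q3 = φ.
spherical coordinates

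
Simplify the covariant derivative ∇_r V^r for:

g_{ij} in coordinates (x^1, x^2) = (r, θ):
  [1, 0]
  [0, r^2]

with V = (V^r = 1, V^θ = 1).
Non-zero Christoffel symbols:
Γ^r_{θ θ} = -r
Γ^θ_{r θ} = 1/r
∇_r V^r = ∂_r V^r + Γ^r_{r j} V^j
  = (0) + (0)(1) + (0)(1)
  = 0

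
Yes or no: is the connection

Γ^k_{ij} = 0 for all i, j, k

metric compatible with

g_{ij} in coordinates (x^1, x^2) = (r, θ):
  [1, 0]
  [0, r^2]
Using ∇_k g_{ij} = ∂_k g_{ij} - Γ^m_{ki} g_{mj} - Γ^m_{kj} g_{im}:
∇_r g_{θθ} = (2*r) - (0) - (0) = 2*r ≠ 0
So the connection is not metric compatible (it is not the Levi-Civita connection).
No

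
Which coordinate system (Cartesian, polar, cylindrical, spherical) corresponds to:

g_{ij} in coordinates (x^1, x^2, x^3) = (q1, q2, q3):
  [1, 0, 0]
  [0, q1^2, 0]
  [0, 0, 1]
The line element ds^2 = dq1^2 + q1^2 dq2^2 + dq3^2 is dr^2 + r^2 dθ^2 + dz^2 with q1 = r, q2 = θ, q3 = z.
cylindrical coordinates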